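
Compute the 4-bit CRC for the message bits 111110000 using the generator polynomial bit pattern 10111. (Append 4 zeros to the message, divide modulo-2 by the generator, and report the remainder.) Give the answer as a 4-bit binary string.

Append 4 zeros: 1111100000000. Divide by 10111 (XOR where the leading bit is 1):
  pos 0: 11111 XOR 10111 = 01000
  pos 1: 10000 XOR 10111 = 00111
  pos 3: 11100 XOR 10111 = 01011
  pos 4: 10110 XOR 10111 = 00001
  pos 8: 10000 XOR 10111 = 00111
Remainder (last 4 bits) = 0111. This is the CRC / FCS.

0111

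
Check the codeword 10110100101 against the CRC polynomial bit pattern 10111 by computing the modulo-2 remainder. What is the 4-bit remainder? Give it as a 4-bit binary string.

Modulo-2 division of 10110100101 by 10111:
  pos 0: 10110 XOR 10111 = 00001
  pos 4: 11001 XOR 10111 = 01110
  pos 5: 11100 XOR 10111 = 01011
  pos 6: 10111 XOR 10111 = 00000
Remainder = 0000 (zero — the frame passes the CRC check).

0000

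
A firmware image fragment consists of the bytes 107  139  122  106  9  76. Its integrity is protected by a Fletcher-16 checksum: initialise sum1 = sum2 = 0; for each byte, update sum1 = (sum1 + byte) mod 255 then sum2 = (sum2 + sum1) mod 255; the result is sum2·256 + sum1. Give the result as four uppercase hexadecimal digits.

Running sums (mod 255):
  after byte 0 (107): sum1=107, sum2=107
  after byte 1 (139): sum1=246, sum2=98
  after byte 2 (122): sum1=113, sum2=211
  after byte 3 (106): sum1=219, sum2=175
  after byte 4 (9): sum1=228, sum2=148
  after byte 5 (76): sum1=49, sum2=197
Checksum = sum2·256 + sum1 = 197·256 + 49 = 50481 = 0xC531.

C531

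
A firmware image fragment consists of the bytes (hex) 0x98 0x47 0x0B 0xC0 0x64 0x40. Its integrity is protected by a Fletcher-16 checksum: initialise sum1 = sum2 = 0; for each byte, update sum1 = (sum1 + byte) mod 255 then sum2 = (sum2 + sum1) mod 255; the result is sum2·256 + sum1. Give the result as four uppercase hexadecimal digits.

Running sums (mod 255):
  after byte 0 (0x98): sum1=152, sum2=152
  after byte 1 (0x47): sum1=223, sum2=120
  after byte 2 (0x0B): sum1=234, sum2=99
  after byte 3 (0xC0): sum1=171, sum2=15
  after byte 4 (0x64): sum1=16, sum2=31
  after byte 5 (0x40): sum1=80, sum2=111
Checksum = sum2·256 + sum1 = 111·256 + 80 = 28496 = 0x6F50.

6F50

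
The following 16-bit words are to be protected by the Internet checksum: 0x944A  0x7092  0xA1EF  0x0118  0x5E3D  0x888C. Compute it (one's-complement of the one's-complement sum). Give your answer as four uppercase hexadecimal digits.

One's-complement addition (fold any carry out of bit 15 back into bit 0):
  0x944A + 0x7092 = 0x104DC → wrap carry → 0x04DD
  0x04DD + 0xA1EF = 0x0A6CC
  0xA6CC + 0x0118 = 0x0A7E4
  0xA7E4 + 0x5E3D = 0x10621 → wrap carry → 0x0622
  0x0622 + 0x888C = 0x08EAE
One's-complement sum = 0x8EAE.
Checksum = ~0x8EAE & 0xFFFF = 0x7151.

7151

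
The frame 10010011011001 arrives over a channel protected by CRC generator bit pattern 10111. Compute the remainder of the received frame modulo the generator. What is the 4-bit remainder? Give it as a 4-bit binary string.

Modulo-2 division of 10010011011001 by 10111:
  pos 0: 10010 XOR 10111 = 00101
  pos 2: 10101 XOR 10111 = 00010
  pos 5: 10101 XOR 10111 = 00010
  pos 8: 10100 XOR 10111 = 00011
Remainder = 0111 (nonzero — an error is detected).

0111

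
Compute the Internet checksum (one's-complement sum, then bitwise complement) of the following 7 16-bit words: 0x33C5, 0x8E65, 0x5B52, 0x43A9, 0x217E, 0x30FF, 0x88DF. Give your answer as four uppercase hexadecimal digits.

One's-complement addition (fold any carry out of bit 15 back into bit 0):
  0x33C5 + 0x8E65 = 0x0C22A
  0xC22A + 0x5B52 = 0x11D7C → wrap carry → 0x1D7D
  0x1D7D + 0x43A9 = 0x06126
  0x6126 + 0x217E = 0x082A4
  0x82A4 + 0x30FF = 0x0B3A3
  0xB3A3 + 0x88DF = 0x13C82 → wrap carry → 0x3C83
One's-complement sum = 0x3C83.
Checksum = ~0x3C83 & 0xFFFF = 0xC37C.

C37C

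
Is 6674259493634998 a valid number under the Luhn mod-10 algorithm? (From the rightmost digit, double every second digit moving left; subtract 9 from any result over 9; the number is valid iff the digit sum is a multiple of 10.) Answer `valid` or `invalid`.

From the right, keep odd positions and double even positions (subtract 9 from any doubled value over 9):
  doubled (positions 2,4,...): 9 8 3 9 9 4 5 3 → sum 50
  kept (positions 1,3,...): 8 9 3 3 4 5 4 6 → sum 42
Total = 92.
92 mod 10 = 2, so the number is invalid.

invalid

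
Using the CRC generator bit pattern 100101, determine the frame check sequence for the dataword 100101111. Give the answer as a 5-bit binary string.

11011

Append 5 zeros: 10010111100000. Divide by 100101 (XOR where the leading bit is 1):
  pos 0: 100101 XOR 100101 = 000000
  pos 6: 111000 XOR 100101 = 011101
  pos 7: 111010 XOR 100101 = 011111
  pos 8: 111110 XOR 100101 = 011011
Remainder (last 5 bits) = 11011. This is the CRC / FCS.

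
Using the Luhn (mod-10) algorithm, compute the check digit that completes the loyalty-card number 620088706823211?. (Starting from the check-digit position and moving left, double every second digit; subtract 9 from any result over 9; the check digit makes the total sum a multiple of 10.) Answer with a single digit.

0

Partial digits right→left: 1 1 2 3 2 8 6 0 7 8 8 0 0 2 6
Double every second digit counting from the check-digit position (so the 1st, 3rd, 5th, ... of the partial from the right).
  doubled (with −9 where >9): 2 4 4 3 5 7 0 3 → sum 28
  kept as-is: 1 3 8 0 8 0 2 → sum 22
Total = 28 + 22 = 50.
Check digit = (10 − (50 mod 10)) mod 10 = 0.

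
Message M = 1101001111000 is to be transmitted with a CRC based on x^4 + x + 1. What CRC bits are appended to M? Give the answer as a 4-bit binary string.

Append 4 zeros: 11010011110000000. Divide by 10011 (XOR where the leading bit is 1):
  pos 0: 11010 XOR 10011 = 01001
  pos 1: 10010 XOR 10011 = 00001
  pos 5: 11111 XOR 10011 = 01100
  pos 6: 11000 XOR 10011 = 01011
  pos 7: 10110 XOR 10011 = 00101
  pos 9: 10100 XOR 10011 = 00111
  pos 11: 11100 XOR 10011 = 01111
  pos 12: 11110 XOR 10011 = 01101
Remainder (last 4 bits) = 1101. This is the CRC / FCS.

1101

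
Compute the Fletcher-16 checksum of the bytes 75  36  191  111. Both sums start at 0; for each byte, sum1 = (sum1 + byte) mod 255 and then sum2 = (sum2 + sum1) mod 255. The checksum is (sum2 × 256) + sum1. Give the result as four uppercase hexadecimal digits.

889E

Running sums (mod 255):
  after byte 0 (75): sum1=75, sum2=75
  after byte 1 (36): sum1=111, sum2=186
  after byte 2 (191): sum1=47, sum2=233
  after byte 3 (111): sum1=158, sum2=136
Checksum = sum2·256 + sum1 = 136·256 + 158 = 34974 = 0x889E.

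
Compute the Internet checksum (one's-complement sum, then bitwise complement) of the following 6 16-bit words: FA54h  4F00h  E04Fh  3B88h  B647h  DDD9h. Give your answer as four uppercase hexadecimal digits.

06B1

One's-complement addition (fold any carry out of bit 15 back into bit 0):
  0xFA54 + 0x4F00 = 0x14954 → wrap carry → 0x4955
  0x4955 + 0xE04F = 0x129A4 → wrap carry → 0x29A5
  0x29A5 + 0x3B88 = 0x0652D
  0x652D + 0xB647 = 0x11B74 → wrap carry → 0x1B75
  0x1B75 + 0xDDD9 = 0x0F94E
One's-complement sum = 0xF94E.
Checksum = ~0xF94E & 0xFFFF = 0x06B1.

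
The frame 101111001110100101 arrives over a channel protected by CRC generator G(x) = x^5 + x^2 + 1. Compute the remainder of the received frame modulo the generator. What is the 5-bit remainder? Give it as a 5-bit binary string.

00000

Modulo-2 division of 101111001110100101 by 100101:
  pos 0: 101111 XOR 100101 = 001010
  pos 2: 101000 XOR 100101 = 001101
  pos 4: 110111 XOR 100101 = 010010
  pos 5: 100101 XOR 100101 = 000000
  pos 12: 100101 XOR 100101 = 000000
Remainder = 00000 (zero — the frame passes the CRC check).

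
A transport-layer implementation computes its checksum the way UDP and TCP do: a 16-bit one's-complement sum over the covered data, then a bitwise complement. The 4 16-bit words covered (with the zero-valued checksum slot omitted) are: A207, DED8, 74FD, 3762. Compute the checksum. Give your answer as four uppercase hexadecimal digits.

D2BF

One's-complement addition (fold any carry out of bit 15 back into bit 0):
  0xA207 + 0xDED8 = 0x180DF → wrap carry → 0x80E0
  0x80E0 + 0x74FD = 0x0F5DD
  0xF5DD + 0x3762 = 0x12D3F → wrap carry → 0x2D40
One's-complement sum = 0x2D40.
Checksum = ~0x2D40 & 0xFFFF = 0xD2BF.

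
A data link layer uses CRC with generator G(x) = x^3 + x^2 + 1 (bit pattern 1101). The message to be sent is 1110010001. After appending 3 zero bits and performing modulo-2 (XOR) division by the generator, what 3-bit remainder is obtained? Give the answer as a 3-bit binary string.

Append 3 zeros: 1110010001000. Divide by 1101 (XOR where the leading bit is 1):
  pos 0: 1110 XOR 1101 = 0011
  pos 2: 1101 XOR 1101 = 0000
  pos 9: 1000 XOR 1101 = 0101
Remainder (last 3 bits) = 101. This is the CRC / FCS.

101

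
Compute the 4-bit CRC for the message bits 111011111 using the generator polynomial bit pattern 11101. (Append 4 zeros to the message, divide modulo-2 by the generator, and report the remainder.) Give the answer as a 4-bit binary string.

Append 4 zeros: 1110111110000. Divide by 11101 (XOR where the leading bit is 1):
  pos 0: 11101 XOR 11101 = 00000
  pos 5: 11110 XOR 11101 = 00011
  pos 8: 11000 XOR 11101 = 00101
Remainder (last 4 bits) = 0101. This is the CRC / FCS.

0101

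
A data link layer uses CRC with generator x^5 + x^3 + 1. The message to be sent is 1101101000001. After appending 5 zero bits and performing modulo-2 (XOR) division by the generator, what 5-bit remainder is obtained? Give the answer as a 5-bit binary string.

00100

Append 5 zeros: 110110100000100000. Divide by 101001 (XOR where the leading bit is 1):
  pos 0: 110110 XOR 101001 = 011111
  pos 1: 111111 XOR 101001 = 010110
  pos 2: 101100 XOR 101001 = 000101
  pos 5: 101000 XOR 101001 = 000001
  pos 10: 101000 XOR 101001 = 000001
Remainder (last 5 bits) = 00100. This is the CRC / FCS.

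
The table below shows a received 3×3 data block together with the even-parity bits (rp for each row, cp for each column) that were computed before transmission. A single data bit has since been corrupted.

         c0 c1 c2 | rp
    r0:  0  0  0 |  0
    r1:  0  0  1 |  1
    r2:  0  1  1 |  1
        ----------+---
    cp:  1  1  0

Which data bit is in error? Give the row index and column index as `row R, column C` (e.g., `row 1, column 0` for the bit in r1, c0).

Recompute each row's even parity and compare to rp:
  r0: data parity 0, sent rp 0 → ok
  r1: data parity 1, sent rp 1 → ok
  r2: data parity 0, sent rp 1 → mismatch
Recompute each column's even parity and compare to cp:
  c0: data parity 0, sent cp 1 → mismatch
  c1: data parity 1, sent cp 1 → ok
  c2: data parity 0, sent cp 0 → ok
Exactly one row (r2) and one column (c0) fail → the flipped bit is at their intersection.

row 2, column 0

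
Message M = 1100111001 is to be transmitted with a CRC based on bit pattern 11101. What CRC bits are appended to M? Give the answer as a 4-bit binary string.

0011

Append 4 zeros: 11001110010000. Divide by 11101 (XOR where the leading bit is 1):
  pos 0: 11001 XOR 11101 = 00100
  pos 2: 10011 XOR 11101 = 01110
  pos 3: 11100 XOR 11101 = 00001
  pos 7: 10100 XOR 11101 = 01001
  pos 8: 10010 XOR 11101 = 01111
  pos 9: 11110 XOR 11101 = 00011
Remainder (last 4 bits) = 0011. This is the CRC / FCS.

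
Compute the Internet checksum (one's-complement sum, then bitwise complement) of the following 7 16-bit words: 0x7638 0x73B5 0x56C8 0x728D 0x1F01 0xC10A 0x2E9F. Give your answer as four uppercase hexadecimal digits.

One's-complement addition (fold any carry out of bit 15 back into bit 0):
  0x7638 + 0x73B5 = 0x0E9ED
  0xE9ED + 0x56C8 = 0x140B5 → wrap carry → 0x40B6
  0x40B6 + 0x728D = 0x0B343
  0xB343 + 0x1F01 = 0x0D244
  0xD244 + 0xC10A = 0x1934E → wrap carry → 0x934F
  0x934F + 0x2E9F = 0x0C1EE
One's-complement sum = 0xC1EE.
Checksum = ~0xC1EE & 0xFFFF = 0x3E11.

3E11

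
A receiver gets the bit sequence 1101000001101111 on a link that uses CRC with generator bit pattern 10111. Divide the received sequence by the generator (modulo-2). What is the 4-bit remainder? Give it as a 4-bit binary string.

0111

Modulo-2 division of 1101000001101111 by 10111:
  pos 0: 11010 XOR 10111 = 01101
  pos 1: 11010 XOR 10111 = 01101
  pos 2: 11010 XOR 10111 = 01101
  pos 3: 11010 XOR 10111 = 01101
  pos 4: 11010 XOR 10111 = 01101
  pos 5: 11011 XOR 10111 = 01100
  pos 6: 11001 XOR 10111 = 01110
  pos 7: 11100 XOR 10111 = 01011
  pos 8: 10111 XOR 10111 = 00000
Remainder = 0111 (nonzero — an error is detected).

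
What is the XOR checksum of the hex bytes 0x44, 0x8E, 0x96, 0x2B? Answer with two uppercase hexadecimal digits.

XOR the bytes together:
  start with 0x44
  0x44 ⊕ 0x8E = 0xCA
  0xCA ⊕ 0x96 = 0x5C
  0x5C ⊕ 0x2B = 0x77

77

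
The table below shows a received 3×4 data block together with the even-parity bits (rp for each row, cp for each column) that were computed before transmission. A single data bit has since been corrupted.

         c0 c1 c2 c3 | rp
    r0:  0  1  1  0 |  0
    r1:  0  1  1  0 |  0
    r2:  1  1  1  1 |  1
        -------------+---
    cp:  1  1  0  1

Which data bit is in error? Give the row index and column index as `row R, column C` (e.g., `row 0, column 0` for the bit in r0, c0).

row 2, column 2

Recompute each row's even parity and compare to rp:
  r0: data parity 0, sent rp 0 → ok
  r1: data parity 0, sent rp 0 → ok
  r2: data parity 0, sent rp 1 → mismatch
Recompute each column's even parity and compare to cp:
  c0: data parity 1, sent cp 1 → ok
  c1: data parity 1, sent cp 1 → ok
  c2: data parity 1, sent cp 0 → mismatch
  c3: data parity 1, sent cp 1 → ok
Exactly one row (r2) and one column (c2) fail → the flipped bit is at their intersection.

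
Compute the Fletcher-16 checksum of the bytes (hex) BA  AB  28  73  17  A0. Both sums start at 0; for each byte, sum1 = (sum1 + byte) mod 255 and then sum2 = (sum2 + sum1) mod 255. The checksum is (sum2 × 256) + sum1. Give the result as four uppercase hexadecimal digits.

Running sums (mod 255):
  after byte 0 (BA): sum1=186, sum2=186
  after byte 1 (AB): sum1=102, sum2=33
  after byte 2 (28): sum1=142, sum2=175
  after byte 3 (73): sum1=2, sum2=177
  after byte 4 (17): sum1=25, sum2=202
  after byte 5 (A0): sum1=185, sum2=132
Checksum = sum2·256 + sum1 = 132·256 + 185 = 33977 = 0x84B9.

84B9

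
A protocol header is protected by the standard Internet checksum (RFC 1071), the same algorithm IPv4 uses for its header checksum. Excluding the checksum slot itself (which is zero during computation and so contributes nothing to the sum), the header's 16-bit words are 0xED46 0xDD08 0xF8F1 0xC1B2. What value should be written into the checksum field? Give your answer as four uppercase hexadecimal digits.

7B0B

One's-complement addition (fold any carry out of bit 15 back into bit 0):
  0xED46 + 0xDD08 = 0x1CA4E → wrap carry → 0xCA4F
  0xCA4F + 0xF8F1 = 0x1C340 → wrap carry → 0xC341
  0xC341 + 0xC1B2 = 0x184F3 → wrap carry → 0x84F4
One's-complement sum = 0x84F4.
Checksum = ~0x84F4 & 0xFFFF = 0x7B0B.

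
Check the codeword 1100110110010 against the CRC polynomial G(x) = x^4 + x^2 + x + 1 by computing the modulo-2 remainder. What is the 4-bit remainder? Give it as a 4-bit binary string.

0001

Modulo-2 division of 1100110110010 by 10111:
  pos 0: 11001 XOR 10111 = 01110
  pos 1: 11101 XOR 10111 = 01010
  pos 2: 10100 XOR 10111 = 00011
  pos 5: 11110 XOR 10111 = 01001
  pos 6: 10010 XOR 10111 = 00101
  pos 8: 10110 XOR 10111 = 00001
Remainder = 0001 (nonzero — an error is detected).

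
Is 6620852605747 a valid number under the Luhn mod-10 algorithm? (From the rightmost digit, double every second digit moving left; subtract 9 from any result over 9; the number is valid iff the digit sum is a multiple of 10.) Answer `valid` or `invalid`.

From the right, keep odd positions and double even positions (subtract 9 from any doubled value over 9):
  doubled (positions 2,4,...): 8 1 3 1 0 3 → sum 16
  kept (positions 1,3,...): 7 7 0 2 8 2 6 → sum 32
Total = 48.
48 mod 10 = 8, so the number is invalid.

invalid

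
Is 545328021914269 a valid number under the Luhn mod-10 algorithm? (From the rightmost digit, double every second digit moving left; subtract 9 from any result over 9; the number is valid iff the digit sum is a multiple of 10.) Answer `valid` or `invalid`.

valid

From the right, keep odd positions and double even positions (subtract 9 from any doubled value over 9):
  doubled (positions 2,4,...): 3 8 9 4 7 6 8 → sum 45
  kept (positions 1,3,...): 9 2 1 1 0 2 5 5 → sum 25
Total = 70.
70 mod 10 = 0, so the number is valid.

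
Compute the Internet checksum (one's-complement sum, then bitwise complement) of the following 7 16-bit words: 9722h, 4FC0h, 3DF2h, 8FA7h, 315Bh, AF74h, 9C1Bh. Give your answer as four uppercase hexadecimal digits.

One's-complement addition (fold any carry out of bit 15 back into bit 0):
  0x9722 + 0x4FC0 = 0x0E6E2
  0xE6E2 + 0x3DF2 = 0x124D4 → wrap carry → 0x24D5
  0x24D5 + 0x8FA7 = 0x0B47C
  0xB47C + 0x315B = 0x0E5D7
  0xE5D7 + 0xAF74 = 0x1954B → wrap carry → 0x954C
  0x954C + 0x9C1B = 0x13167 → wrap carry → 0x3168
One's-complement sum = 0x3168.
Checksum = ~0x3168 & 0xFFFF = 0xCE97.

CE97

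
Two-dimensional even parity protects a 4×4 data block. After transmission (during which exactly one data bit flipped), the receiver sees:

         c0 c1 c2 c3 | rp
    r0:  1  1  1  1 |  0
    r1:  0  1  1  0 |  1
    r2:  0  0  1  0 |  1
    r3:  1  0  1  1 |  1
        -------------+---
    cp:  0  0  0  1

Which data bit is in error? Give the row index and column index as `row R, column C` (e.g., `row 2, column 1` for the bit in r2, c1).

Recompute each row's even parity and compare to rp:
  r0: data parity 0, sent rp 0 → ok
  r1: data parity 0, sent rp 1 → mismatch
  r2: data parity 1, sent rp 1 → ok
  r3: data parity 1, sent rp 1 → ok
Recompute each column's even parity and compare to cp:
  c0: data parity 0, sent cp 0 → ok
  c1: data parity 0, sent cp 0 → ok
  c2: data parity 0, sent cp 0 → ok
  c3: data parity 0, sent cp 1 → mismatch
Exactly one row (r1) and one column (c3) fail → the flipped bit is at their intersection.

row 1, column 3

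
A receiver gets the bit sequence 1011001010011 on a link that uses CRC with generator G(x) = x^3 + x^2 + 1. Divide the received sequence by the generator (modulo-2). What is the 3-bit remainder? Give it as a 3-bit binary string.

000

Modulo-2 division of 1011001010011 by 1101:
  pos 0: 1011 XOR 1101 = 0110
  pos 1: 1100 XOR 1101 = 0001
  pos 4: 1010 XOR 1101 = 0111
  pos 5: 1111 XOR 1101 = 0010
  pos 7: 1000 XOR 1101 = 0101
  pos 8: 1011 XOR 1101 = 0110
  pos 9: 1101 XOR 1101 = 0000
Remainder = 000 (zero — the frame passes the CRC check).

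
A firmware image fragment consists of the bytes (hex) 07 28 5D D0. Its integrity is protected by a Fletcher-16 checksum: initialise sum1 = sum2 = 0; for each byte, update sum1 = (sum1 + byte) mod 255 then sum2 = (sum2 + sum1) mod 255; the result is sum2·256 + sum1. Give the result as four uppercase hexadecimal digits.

Running sums (mod 255):
  after byte 0 (07): sum1=7, sum2=7
  after byte 1 (28): sum1=47, sum2=54
  after byte 2 (5D): sum1=140, sum2=194
  after byte 3 (D0): sum1=93, sum2=32
Checksum = sum2·256 + sum1 = 32·256 + 93 = 8285 = 0x205D.

205D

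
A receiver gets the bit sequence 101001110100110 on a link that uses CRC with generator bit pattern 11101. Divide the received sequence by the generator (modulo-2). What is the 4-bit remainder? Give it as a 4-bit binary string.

Modulo-2 division of 101001110100110 by 11101:
  pos 0: 10100 XOR 11101 = 01001
  pos 1: 10011 XOR 11101 = 01110
  pos 2: 11101 XOR 11101 = 00000
  pos 7: 10100 XOR 11101 = 01001
  pos 8: 10011 XOR 11101 = 01110
  pos 9: 11101 XOR 11101 = 00000
Remainder = 0000 (zero — the frame passes the CRC check).

0000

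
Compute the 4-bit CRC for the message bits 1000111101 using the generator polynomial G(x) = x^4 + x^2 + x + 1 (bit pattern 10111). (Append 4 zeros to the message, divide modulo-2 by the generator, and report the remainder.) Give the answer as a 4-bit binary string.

0000

Append 4 zeros: 10001111010000. Divide by 10111 (XOR where the leading bit is 1):
  pos 0: 10001 XOR 10111 = 00110
  pos 2: 11011 XOR 10111 = 01100
  pos 3: 11001 XOR 10111 = 01110
  pos 4: 11100 XOR 10111 = 01011
  pos 5: 10111 XOR 10111 = 00000
Remainder (last 4 bits) = 0000. This is the CRC / FCS.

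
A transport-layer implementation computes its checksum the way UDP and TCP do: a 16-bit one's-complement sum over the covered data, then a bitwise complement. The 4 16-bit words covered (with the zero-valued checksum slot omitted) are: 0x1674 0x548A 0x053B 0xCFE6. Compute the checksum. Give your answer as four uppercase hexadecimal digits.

BFDF

One's-complement addition (fold any carry out of bit 15 back into bit 0):
  0x1674 + 0x548A = 0x06AFE
  0x6AFE + 0x053B = 0x07039
  0x7039 + 0xCFE6 = 0x1401F → wrap carry → 0x4020
One's-complement sum = 0x4020.
Checksum = ~0x4020 & 0xFFFF = 0xBFDF.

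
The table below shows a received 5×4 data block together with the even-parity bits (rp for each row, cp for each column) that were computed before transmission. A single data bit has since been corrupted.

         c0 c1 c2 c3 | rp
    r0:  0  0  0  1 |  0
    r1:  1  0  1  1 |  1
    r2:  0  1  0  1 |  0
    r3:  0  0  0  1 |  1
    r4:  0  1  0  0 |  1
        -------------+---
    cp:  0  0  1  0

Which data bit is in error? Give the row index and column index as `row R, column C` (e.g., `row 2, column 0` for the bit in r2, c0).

row 0, column 0

Recompute each row's even parity and compare to rp:
  r0: data parity 1, sent rp 0 → mismatch
  r1: data parity 1, sent rp 1 → ok
  r2: data parity 0, sent rp 0 → ok
  r3: data parity 1, sent rp 1 → ok
  r4: data parity 1, sent rp 1 → ok
Recompute each column's even parity and compare to cp:
  c0: data parity 1, sent cp 0 → mismatch
  c1: data parity 0, sent cp 0 → ok
  c2: data parity 1, sent cp 1 → ok
  c3: data parity 0, sent cp 0 → ok
Exactly one row (r0) and one column (c0) fail → the flipped bit is at their intersection.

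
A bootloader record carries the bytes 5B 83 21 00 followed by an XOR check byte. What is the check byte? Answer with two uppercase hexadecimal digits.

F9

XOR the bytes together:
  start with 0x5B
  0x5B ⊕ 0x83 = 0xD8
  0xD8 ⊕ 0x21 = 0xF9
  0xF9 ⊕ 0x00 = 0xF9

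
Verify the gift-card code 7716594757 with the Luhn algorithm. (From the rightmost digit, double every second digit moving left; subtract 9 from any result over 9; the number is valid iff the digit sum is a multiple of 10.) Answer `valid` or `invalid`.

invalid

From the right, keep odd positions and double even positions (subtract 9 from any doubled value over 9):
  doubled (positions 2,4,...): 1 8 1 2 5 → sum 17
  kept (positions 1,3,...): 7 7 9 6 7 → sum 36
Total = 53.
53 mod 10 = 3, so the number is invalid.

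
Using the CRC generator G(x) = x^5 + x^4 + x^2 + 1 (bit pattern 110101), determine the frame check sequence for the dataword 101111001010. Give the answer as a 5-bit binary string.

01110

Append 5 zeros: 10111100101000000. Divide by 110101 (XOR where the leading bit is 1):
  pos 0: 101111 XOR 110101 = 011010
  pos 1: 110100 XOR 110101 = 000001
  pos 6: 101010 XOR 110101 = 011111
  pos 7: 111110 XOR 110101 = 001011
  pos 9: 101100 XOR 110101 = 011001
  pos 10: 110010 XOR 110101 = 000111
Remainder (last 5 bits) = 01110. This is the CRC / FCS.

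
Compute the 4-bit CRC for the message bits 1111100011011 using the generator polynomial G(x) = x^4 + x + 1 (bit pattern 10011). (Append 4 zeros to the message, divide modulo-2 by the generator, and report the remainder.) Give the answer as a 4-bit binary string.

0011

Append 4 zeros: 11111000110110000. Divide by 10011 (XOR where the leading bit is 1):
  pos 0: 11111 XOR 10011 = 01100
  pos 1: 11000 XOR 10011 = 01011
  pos 2: 10110 XOR 10011 = 00101
  pos 4: 10101 XOR 10011 = 00110
  pos 6: 11010 XOR 10011 = 01001
  pos 7: 10011 XOR 10011 = 00000
  pos 12: 10000 XOR 10011 = 00011
Remainder (last 4 bits) = 0011. This is the CRC / FCS.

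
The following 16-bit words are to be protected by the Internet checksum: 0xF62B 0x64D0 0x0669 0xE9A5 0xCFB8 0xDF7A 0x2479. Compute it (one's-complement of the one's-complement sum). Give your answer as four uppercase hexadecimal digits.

One's-complement addition (fold any carry out of bit 15 back into bit 0):
  0xF62B + 0x64D0 = 0x15AFB → wrap carry → 0x5AFC
  0x5AFC + 0x0669 = 0x06165
  0x6165 + 0xE9A5 = 0x14B0A → wrap carry → 0x4B0B
  0x4B0B + 0xCFB8 = 0x11AC3 → wrap carry → 0x1AC4
  0x1AC4 + 0xDF7A = 0x0FA3E
  0xFA3E + 0x2479 = 0x11EB7 → wrap carry → 0x1EB8
One's-complement sum = 0x1EB8.
Checksum = ~0x1EB8 & 0xFFFF = 0xE147.

E147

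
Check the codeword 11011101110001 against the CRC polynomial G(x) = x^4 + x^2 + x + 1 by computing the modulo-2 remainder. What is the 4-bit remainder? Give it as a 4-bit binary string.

Modulo-2 division of 11011101110001 by 10111:
  pos 0: 11011 XOR 10111 = 01100
  pos 1: 11001 XOR 10111 = 01110
  pos 2: 11100 XOR 10111 = 01011
  pos 3: 10111 XOR 10111 = 00000
  pos 8: 11000 XOR 10111 = 01111
  pos 9: 11111 XOR 10111 = 01000
Remainder = 1000 (nonzero — an error is detected).

1000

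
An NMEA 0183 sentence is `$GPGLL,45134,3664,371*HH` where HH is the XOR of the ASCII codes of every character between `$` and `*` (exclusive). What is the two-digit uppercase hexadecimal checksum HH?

79

XOR the ASCII codes of the payload characters:
  'G' = 0x47 → acc = 0x47
  'P' = 0x50 → acc = 0x17
  'G' = 0x47 → acc = 0x50
  'L' = 0x4C → acc = 0x1C
  'L' = 0x4C → acc = 0x50
  ',' = 0x2C → acc = 0x7C
  '4' = 0x34 → acc = 0x48
  '5' = 0x35 → acc = 0x7D
  '1' = 0x31 → acc = 0x4C
  '3' = 0x33 → acc = 0x7F
  '4' = 0x34 → acc = 0x4B
  ',' = 0x2C → acc = 0x67
  '3' = 0x33 → acc = 0x54
  '6' = 0x36 → acc = 0x62
  '6' = 0x36 → acc = 0x54
  '4' = 0x34 → acc = 0x60
  ',' = 0x2C → acc = 0x4C
  '3' = 0x33 → acc = 0x7F
  '7' = 0x37 → acc = 0x48
  '1' = 0x31 → acc = 0x79
Checksum = 0x79.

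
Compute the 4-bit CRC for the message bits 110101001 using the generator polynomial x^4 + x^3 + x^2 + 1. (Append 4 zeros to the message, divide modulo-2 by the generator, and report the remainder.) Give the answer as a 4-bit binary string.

Append 4 zeros: 1101010010000. Divide by 11101 (XOR where the leading bit is 1):
  pos 0: 11010 XOR 11101 = 00111
  pos 2: 11110 XOR 11101 = 00011
  pos 5: 11010 XOR 11101 = 00111
  pos 7: 11100 XOR 11101 = 00001
Remainder (last 4 bits) = 0010. This is the CRC / FCS.

0010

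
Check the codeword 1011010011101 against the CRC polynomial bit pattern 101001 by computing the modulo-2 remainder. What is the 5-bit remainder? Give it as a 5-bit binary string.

Modulo-2 division of 1011010011101 by 101001:
  pos 0: 101101 XOR 101001 = 000100
  pos 3: 100001 XOR 101001 = 001000
  pos 5: 100011 XOR 101001 = 001010
  pos 7: 101001 XOR 101001 = 000000
Remainder = 00000 (zero — the frame passes the CRC check).

00000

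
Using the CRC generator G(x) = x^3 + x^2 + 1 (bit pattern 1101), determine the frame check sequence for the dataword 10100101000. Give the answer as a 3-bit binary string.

Append 3 zeros: 10100101000000. Divide by 1101 (XOR where the leading bit is 1):
  pos 0: 1010 XOR 1101 = 0111
  pos 1: 1110 XOR 1101 = 0011
  pos 3: 1110 XOR 1101 = 0011
  pos 5: 1110 XOR 1101 = 0011
  pos 7: 1100 XOR 1101 = 0001
  pos 10: 1000 XOR 1101 = 0101
Remainder (last 3 bits) = 101. This is the CRC / FCS.

101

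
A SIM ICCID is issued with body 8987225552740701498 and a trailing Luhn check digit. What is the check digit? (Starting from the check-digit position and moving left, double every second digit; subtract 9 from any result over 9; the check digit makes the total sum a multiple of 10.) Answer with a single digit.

4

Partial digits right→left: 8 9 4 1 0 7 0 4 7 2 5 5 5 2 2 7 8 9 8
Double every second digit counting from the check-digit position (so the 1st, 3rd, 5th, ... of the partial from the right).
  doubled (with −9 where >9): 7 8 0 0 5 1 1 4 7 7 → sum 40
  kept as-is: 9 1 7 4 2 5 2 7 9 → sum 46
Total = 40 + 46 = 86.
Check digit = (10 − (86 mod 10)) mod 10 = 4.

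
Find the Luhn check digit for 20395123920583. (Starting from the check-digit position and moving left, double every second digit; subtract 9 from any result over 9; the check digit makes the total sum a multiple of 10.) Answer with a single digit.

Partial digits right→left: 3 8 5 0 2 9 3 2 1 5 9 3 0 2
Double every second digit counting from the check-digit position (so the 1st, 3rd, 5th, ... of the partial from the right).
  doubled (with −9 where >9): 6 1 4 6 2 9 0 → sum 28
  kept as-is: 8 0 9 2 5 3 2 → sum 29
Total = 28 + 29 = 57.
Check digit = (10 − (57 mod 10)) mod 10 = 3.

3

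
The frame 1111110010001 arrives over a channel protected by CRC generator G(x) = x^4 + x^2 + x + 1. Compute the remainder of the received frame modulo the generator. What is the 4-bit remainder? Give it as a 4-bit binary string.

Modulo-2 division of 1111110010001 by 10111:
  pos 0: 11111 XOR 10111 = 01000
  pos 1: 10001 XOR 10111 = 00110
  pos 3: 11000 XOR 10111 = 01111
  pos 4: 11111 XOR 10111 = 01000
  pos 5: 10000 XOR 10111 = 00111
  pos 7: 11100 XOR 10111 = 01011
  pos 8: 10111 XOR 10111 = 00000
Remainder = 0000 (zero — the frame passes the CRC check).

0000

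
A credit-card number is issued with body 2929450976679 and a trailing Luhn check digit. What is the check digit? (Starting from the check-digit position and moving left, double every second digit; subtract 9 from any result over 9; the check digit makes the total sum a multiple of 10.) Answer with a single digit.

Partial digits right→left: 9 7 6 6 7 9 0 5 4 9 2 9 2
Double every second digit counting from the check-digit position (so the 1st, 3rd, 5th, ... of the partial from the right).
  doubled (with −9 where >9): 9 3 5 0 8 4 4 → sum 33
  kept as-is: 7 6 9 5 9 9 → sum 45
Total = 33 + 45 = 78.
Check digit = (10 − (78 mod 10)) mod 10 = 2.

2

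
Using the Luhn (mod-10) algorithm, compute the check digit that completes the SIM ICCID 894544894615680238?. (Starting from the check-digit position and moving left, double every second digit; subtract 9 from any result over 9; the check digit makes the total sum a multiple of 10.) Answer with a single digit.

3

Partial digits right→left: 8 3 2 0 8 6 5 1 6 4 9 8 4 4 5 4 9 8
Double every second digit counting from the check-digit position (so the 1st, 3rd, 5th, ... of the partial from the right).
  doubled (with −9 where >9): 7 4 7 1 3 9 8 1 9 → sum 49
  kept as-is: 3 0 6 1 4 8 4 4 8 → sum 38
Total = 49 + 38 = 87.
Check digit = (10 − (87 mod 10)) mod 10 = 3.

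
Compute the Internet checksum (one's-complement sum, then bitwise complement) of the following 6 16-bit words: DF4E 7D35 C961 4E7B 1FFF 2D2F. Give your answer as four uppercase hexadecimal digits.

3E70

One's-complement addition (fold any carry out of bit 15 back into bit 0):
  0xDF4E + 0x7D35 = 0x15C83 → wrap carry → 0x5C84
  0x5C84 + 0xC961 = 0x125E5 → wrap carry → 0x25E6
  0x25E6 + 0x4E7B = 0x07461
  0x7461 + 0x1FFF = 0x09460
  0x9460 + 0x2D2F = 0x0C18F
One's-complement sum = 0xC18F.
Checksum = ~0xC18F & 0xFFFF = 0x3E70.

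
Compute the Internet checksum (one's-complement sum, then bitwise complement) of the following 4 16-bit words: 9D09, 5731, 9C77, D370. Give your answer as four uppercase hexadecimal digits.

One's-complement addition (fold any carry out of bit 15 back into bit 0):
  0x9D09 + 0x5731 = 0x0F43A
  0xF43A + 0x9C77 = 0x190B1 → wrap carry → 0x90B2
  0x90B2 + 0xD370 = 0x16422 → wrap carry → 0x6423
One's-complement sum = 0x6423.
Checksum = ~0x6423 & 0xFFFF = 0x9BDC.

9BDC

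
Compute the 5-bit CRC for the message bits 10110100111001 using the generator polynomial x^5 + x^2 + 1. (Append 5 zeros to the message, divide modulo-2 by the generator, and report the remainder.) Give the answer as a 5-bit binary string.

Append 5 zeros: 1011010011100100000. Divide by 100101 (XOR where the leading bit is 1):
  pos 0: 101101 XOR 100101 = 001000
  pos 2: 100000 XOR 100101 = 000101
  pos 5: 101111 XOR 100101 = 001010
  pos 7: 101000 XOR 100101 = 001101
  pos 9: 110110 XOR 100101 = 010011
  pos 10: 100110 XOR 100101 = 000011
Remainder (last 5 bits) = 11000. This is the CRC / FCS.

11000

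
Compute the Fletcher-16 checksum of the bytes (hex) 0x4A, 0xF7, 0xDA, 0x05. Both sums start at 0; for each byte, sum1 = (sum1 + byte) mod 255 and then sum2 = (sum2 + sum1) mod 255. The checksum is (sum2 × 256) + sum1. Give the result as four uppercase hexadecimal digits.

CB22

Running sums (mod 255):
  after byte 0 (0x4A): sum1=74, sum2=74
  after byte 1 (0xF7): sum1=66, sum2=140
  after byte 2 (0xDA): sum1=29, sum2=169
  after byte 3 (0x05): sum1=34, sum2=203
Checksum = sum2·256 + sum1 = 203·256 + 34 = 52002 = 0xCB22.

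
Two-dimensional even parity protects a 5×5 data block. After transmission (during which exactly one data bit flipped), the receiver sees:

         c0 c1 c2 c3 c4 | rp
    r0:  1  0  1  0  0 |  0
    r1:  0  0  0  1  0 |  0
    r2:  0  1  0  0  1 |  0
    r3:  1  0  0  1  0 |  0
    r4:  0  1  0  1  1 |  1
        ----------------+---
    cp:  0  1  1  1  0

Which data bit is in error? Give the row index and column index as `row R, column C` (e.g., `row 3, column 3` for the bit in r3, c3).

Recompute each row's even parity and compare to rp:
  r0: data parity 0, sent rp 0 → ok
  r1: data parity 1, sent rp 0 → mismatch
  r2: data parity 0, sent rp 0 → ok
  r3: data parity 0, sent rp 0 → ok
  r4: data parity 1, sent rp 1 → ok
Recompute each column's even parity and compare to cp:
  c0: data parity 0, sent cp 0 → ok
  c1: data parity 0, sent cp 1 → mismatch
  c2: data parity 1, sent cp 1 → ok
  c3: data parity 1, sent cp 1 → ok
  c4: data parity 0, sent cp 0 → ok
Exactly one row (r1) and one column (c1) fail → the flipped bit is at their intersection.

row 1, column 1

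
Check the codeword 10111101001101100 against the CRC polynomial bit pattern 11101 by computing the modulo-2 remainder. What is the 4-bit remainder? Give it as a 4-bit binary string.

0000

Modulo-2 division of 10111101001101100 by 11101:
  pos 0: 10111 XOR 11101 = 01010
  pos 1: 10101 XOR 11101 = 01000
  pos 2: 10000 XOR 11101 = 01101
  pos 3: 11011 XOR 11101 = 00110
  pos 5: 11000 XOR 11101 = 00101
  pos 7: 10111 XOR 11101 = 01010
  pos 8: 10100 XOR 11101 = 01001
  pos 9: 10011 XOR 11101 = 01110
  pos 10: 11101 XOR 11101 = 00000
Remainder = 0000 (zero — the frame passes the CRC check).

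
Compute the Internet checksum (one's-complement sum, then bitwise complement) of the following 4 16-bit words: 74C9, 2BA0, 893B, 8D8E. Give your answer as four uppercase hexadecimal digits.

48CC

One's-complement addition (fold any carry out of bit 15 back into bit 0):
  0x74C9 + 0x2BA0 = 0x0A069
  0xA069 + 0x893B = 0x129A4 → wrap carry → 0x29A5
  0x29A5 + 0x8D8E = 0x0B733
One's-complement sum = 0xB733.
Checksum = ~0xB733 & 0xFFFF = 0x48CC.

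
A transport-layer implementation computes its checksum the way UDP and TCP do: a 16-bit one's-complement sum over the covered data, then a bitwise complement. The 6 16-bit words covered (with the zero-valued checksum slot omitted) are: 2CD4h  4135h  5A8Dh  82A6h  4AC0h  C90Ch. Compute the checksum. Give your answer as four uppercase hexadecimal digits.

One's-complement addition (fold any carry out of bit 15 back into bit 0):
  0x2CD4 + 0x4135 = 0x06E09
  0x6E09 + 0x5A8D = 0x0C896
  0xC896 + 0x82A6 = 0x14B3C → wrap carry → 0x4B3D
  0x4B3D + 0x4AC0 = 0x095FD
  0x95FD + 0xC90C = 0x15F09 → wrap carry → 0x5F0A
One's-complement sum = 0x5F0A.
Checksum = ~0x5F0A & 0xFFFF = 0xA0F5.

A0F5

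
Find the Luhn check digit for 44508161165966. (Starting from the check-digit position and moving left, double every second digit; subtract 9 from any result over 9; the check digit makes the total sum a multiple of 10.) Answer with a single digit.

Partial digits right→left: 6 6 9 5 6 1 1 6 1 8 0 5 4 4
Double every second digit counting from the check-digit position (so the 1st, 3rd, 5th, ... of the partial from the right).
  doubled (with −9 where >9): 3 9 3 2 2 0 8 → sum 27
  kept as-is: 6 5 1 6 8 5 4 → sum 35
Total = 27 + 35 = 62.
Check digit = (10 − (62 mod 10)) mod 10 = 8.

8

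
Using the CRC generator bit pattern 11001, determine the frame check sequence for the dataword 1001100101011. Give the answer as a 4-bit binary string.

0111

Append 4 zeros: 10011001010110000. Divide by 11001 (XOR where the leading bit is 1):
  pos 0: 10011 XOR 11001 = 01010
  pos 1: 10100 XOR 11001 = 01101
  pos 2: 11010 XOR 11001 = 00011
  pos 5: 11101 XOR 11001 = 00100
  pos 7: 10001 XOR 11001 = 01000
  pos 8: 10001 XOR 11001 = 01000
  pos 9: 10000 XOR 11001 = 01001
  pos 10: 10010 XOR 11001 = 01011
  pos 11: 10110 XOR 11001 = 01111
  pos 12: 11110 XOR 11001 = 00111
Remainder (last 4 bits) = 0111. This is the CRC / FCS.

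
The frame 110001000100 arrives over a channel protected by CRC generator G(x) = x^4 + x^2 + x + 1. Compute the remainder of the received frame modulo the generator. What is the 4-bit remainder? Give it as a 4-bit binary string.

0000

Modulo-2 division of 110001000100 by 10111:
  pos 0: 11000 XOR 10111 = 01111
  pos 1: 11111 XOR 10111 = 01000
  pos 2: 10000 XOR 10111 = 00111
  pos 4: 11100 XOR 10111 = 01011
  pos 5: 10111 XOR 10111 = 00000
Remainder = 0000 (zero — the frame passes the CRC check).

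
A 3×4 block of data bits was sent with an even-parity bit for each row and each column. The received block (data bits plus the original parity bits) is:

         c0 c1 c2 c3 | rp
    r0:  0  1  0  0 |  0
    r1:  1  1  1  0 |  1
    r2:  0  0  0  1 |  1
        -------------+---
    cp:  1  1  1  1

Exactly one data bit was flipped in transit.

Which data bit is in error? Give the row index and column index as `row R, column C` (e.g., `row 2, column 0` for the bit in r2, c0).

Recompute each row's even parity and compare to rp:
  r0: data parity 1, sent rp 0 → mismatch
  r1: data parity 1, sent rp 1 → ok
  r2: data parity 1, sent rp 1 → ok
Recompute each column's even parity and compare to cp:
  c0: data parity 1, sent cp 1 → ok
  c1: data parity 0, sent cp 1 → mismatch
  c2: data parity 1, sent cp 1 → ok
  c3: data parity 1, sent cp 1 → ok
Exactly one row (r0) and one column (c1) fail → the flipped bit is at their intersection.

row 0, column 1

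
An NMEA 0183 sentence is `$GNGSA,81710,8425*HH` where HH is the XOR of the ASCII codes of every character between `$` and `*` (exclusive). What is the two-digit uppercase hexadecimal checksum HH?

68

XOR the ASCII codes of the payload characters:
  'G' = 0x47 → acc = 0x47
  'N' = 0x4E → acc = 0x09
  'G' = 0x47 → acc = 0x4E
  'S' = 0x53 → acc = 0x1D
  'A' = 0x41 → acc = 0x5C
  ',' = 0x2C → acc = 0x70
  '8' = 0x38 → acc = 0x48
  '1' = 0x31 → acc = 0x79
  '7' = 0x37 → acc = 0x4E
  '1' = 0x31 → acc = 0x7F
  '0' = 0x30 → acc = 0x4F
  ',' = 0x2C → acc = 0x63
  '8' = 0x38 → acc = 0x5B
  '4' = 0x34 → acc = 0x6F
  '2' = 0x32 → acc = 0x5D
  '5' = 0x35 → acc = 0x68
Checksum = 0x68.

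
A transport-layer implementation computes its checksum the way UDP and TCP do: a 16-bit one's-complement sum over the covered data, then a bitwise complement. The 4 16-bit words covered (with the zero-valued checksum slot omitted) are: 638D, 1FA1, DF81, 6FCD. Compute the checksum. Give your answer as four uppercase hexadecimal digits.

2D82

One's-complement addition (fold any carry out of bit 15 back into bit 0):
  0x638D + 0x1FA1 = 0x0832E
  0x832E + 0xDF81 = 0x162AF → wrap carry → 0x62B0
  0x62B0 + 0x6FCD = 0x0D27D
One's-complement sum = 0xD27D.
Checksum = ~0xD27D & 0xFFFF = 0x2D82.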